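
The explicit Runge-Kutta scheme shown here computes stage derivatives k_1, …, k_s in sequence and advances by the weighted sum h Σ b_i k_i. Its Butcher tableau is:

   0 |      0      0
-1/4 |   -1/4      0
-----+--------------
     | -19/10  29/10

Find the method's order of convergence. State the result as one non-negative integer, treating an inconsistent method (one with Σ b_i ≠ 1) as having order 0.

b = (-19/10, 29/10)
c = (0, -1/4)
Σ b_i: (-19/10)·1 + 29/10·1 = 1 ✓
b·c: 29/10·(-1/4) = -29/40 ≠ 1/2 ⇒ order 1.

1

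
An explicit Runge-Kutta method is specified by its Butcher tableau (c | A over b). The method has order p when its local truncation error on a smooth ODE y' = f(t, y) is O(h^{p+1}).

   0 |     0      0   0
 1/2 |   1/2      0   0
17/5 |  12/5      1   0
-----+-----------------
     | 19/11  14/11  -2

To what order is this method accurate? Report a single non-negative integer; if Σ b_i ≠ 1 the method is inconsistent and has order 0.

b = (19/11, 14/11, -2)
c = (0, 1/2, 17/5)
Ac = (0, 0, 1/2)
Σ b_i: 19/11·1 + 14/11·1 + (-2)·1 = 1 ✓
b·c: 14/11·1/2 + (-2)·17/5 = -339/55 ≠ 1/2 ⇒ order 1.

1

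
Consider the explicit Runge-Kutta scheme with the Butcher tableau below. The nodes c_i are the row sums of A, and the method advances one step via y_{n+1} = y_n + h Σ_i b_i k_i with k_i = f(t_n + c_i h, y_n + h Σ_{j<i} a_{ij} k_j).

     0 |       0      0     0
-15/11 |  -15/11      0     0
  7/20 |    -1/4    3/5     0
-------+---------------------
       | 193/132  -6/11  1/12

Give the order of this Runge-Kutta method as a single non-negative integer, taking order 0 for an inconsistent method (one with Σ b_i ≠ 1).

b = (193/132, -6/11, 1/12)
c = (0, -15/11, 7/20)
Ac = (0, 0, -9/11)
Σ b_i: 193/132·1 + (-6/11)·1 + 1/12·1 = 1 ✓
b·c: (-6/11)·(-15/11) + 1/12·7/20 = 22447/29040 ≠ 1/2 ⇒ order 1.

1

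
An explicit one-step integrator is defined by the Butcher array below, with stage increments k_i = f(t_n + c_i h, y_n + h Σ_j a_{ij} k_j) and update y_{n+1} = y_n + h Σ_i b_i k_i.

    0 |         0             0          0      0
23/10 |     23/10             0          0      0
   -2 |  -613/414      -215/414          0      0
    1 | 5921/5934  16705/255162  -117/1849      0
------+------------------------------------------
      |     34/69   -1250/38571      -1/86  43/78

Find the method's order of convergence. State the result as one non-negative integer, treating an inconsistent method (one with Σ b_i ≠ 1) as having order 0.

b = (34/69, -1250/38571, -1/86, 43/78)
c = (0, 23/10, -2, 1)
Ac = (0, 0, -43/36, 143/516)
Σ b_i: 34/69·1 + (-1250/38571)·1 + (-1/86)·1 + 43/78·1 = 1 ✓
b·c: (-1250/38571)·23/10 + (-1/86)·(-2) + 43/78·1 = 1/2 ✓
b·c²: (-1250/38571)·529/100 + (-1/86)·4 + 43/78·1 = 1/3 ✓
b·Ac: (-1/86)·(-43/36) + 43/78·143/516 = 1/6 ✓
b·c³: (-1250/38571)·12167/1000 + (-1/86)·(-8) + 43/78·1 = 1/4 ✓
b·(c∘Ac): (-1/86)·43/18 + 43/78·143/516 = 1/8 ✓
b·Ac²: (-1/86)·(-989/360) + 43/78·481/5160 = 1/12 ✓
b·A²c: 43/78·13/172 = 1/24 ✓; 4 stages ⇒ order 4.

4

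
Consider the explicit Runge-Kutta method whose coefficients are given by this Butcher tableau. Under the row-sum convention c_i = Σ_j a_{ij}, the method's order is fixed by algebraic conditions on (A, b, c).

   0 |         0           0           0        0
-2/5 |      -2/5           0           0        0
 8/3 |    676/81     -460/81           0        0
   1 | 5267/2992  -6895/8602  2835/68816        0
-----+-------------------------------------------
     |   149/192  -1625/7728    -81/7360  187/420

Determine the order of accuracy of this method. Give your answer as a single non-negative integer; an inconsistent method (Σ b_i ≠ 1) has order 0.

4

b = (149/192, -1625/7728, -81/7360, 187/420)
c = (0, -2/5, 8/3, 1)
Ac = (0, 0, 184/81, 161/374)
Σ b_i: 149/192·1 + (-1625/7728)·1 + (-81/7360)·1 + 187/420·1 = 1 ✓
b·c: (-1625/7728)·(-2/5) + (-81/7360)·8/3 + 187/420·1 = 1/2 ✓
b·c²: (-1625/7728)·4/25 + (-81/7360)·64/9 + 187/420·1 = 1/3 ✓
b·Ac: (-81/7360)·184/81 + 187/420·161/374 = 1/6 ✓
b·c³: (-1625/7728)·(-8/125) + (-81/7360)·512/27 + 187/420·1 = 1/4 ✓
b·(c∘Ac): (-81/7360)·1472/243 + 187/420·161/374 = 1/8 ✓
b·Ac²: (-81/7360)·(-368/405) + 187/420·14/85 = 1/12 ✓
b·A²c: 187/420·35/374 = 1/24 ✓; 4 stages ⇒ order 4.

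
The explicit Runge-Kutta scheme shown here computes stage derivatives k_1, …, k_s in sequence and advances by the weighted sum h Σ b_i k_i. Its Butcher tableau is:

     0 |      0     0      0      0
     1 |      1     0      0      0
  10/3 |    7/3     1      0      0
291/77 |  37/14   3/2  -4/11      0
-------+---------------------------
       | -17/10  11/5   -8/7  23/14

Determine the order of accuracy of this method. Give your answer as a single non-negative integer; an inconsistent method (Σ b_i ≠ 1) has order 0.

b = (-17/10, 11/5, -8/7, 23/14)
c = (0, 1, 10/3, 291/77)
Ac = (0, 0, 1, 19/66)
Σ b_i: (-17/10)·1 + 11/5·1 + (-8/7)·1 + 23/14·1 = 1 ✓
b·c: 11/5·1 + (-8/7)·10/3 + 23/14·291/77 = 74369/16170 ≠ 1/2 ⇒ order 1.

1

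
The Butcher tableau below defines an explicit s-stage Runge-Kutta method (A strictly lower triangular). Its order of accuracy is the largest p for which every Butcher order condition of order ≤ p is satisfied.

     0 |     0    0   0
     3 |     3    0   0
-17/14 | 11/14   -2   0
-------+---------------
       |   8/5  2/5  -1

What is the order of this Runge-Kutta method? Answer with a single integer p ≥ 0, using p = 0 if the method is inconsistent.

b = (8/5, 2/5, -1)
c = (0, 3, -17/14)
Ac = (0, 0, -6)
Σ b_i: 8/5·1 + 2/5·1 + (-1)·1 = 1 ✓
b·c: 2/5·3 + (-1)·(-17/14) = 169/70 ≠ 1/2 ⇒ order 1.

1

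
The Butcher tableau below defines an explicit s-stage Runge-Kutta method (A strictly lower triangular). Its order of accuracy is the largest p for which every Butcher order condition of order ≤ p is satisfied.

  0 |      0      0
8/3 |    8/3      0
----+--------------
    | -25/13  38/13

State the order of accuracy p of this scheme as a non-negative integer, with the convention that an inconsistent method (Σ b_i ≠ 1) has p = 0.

1

b = (-25/13, 38/13)
c = (0, 8/3)
Σ b_i: (-25/13)·1 + 38/13·1 = 1 ✓
b·c: 38/13·8/3 = 304/39 ≠ 1/2 ⇒ order 1.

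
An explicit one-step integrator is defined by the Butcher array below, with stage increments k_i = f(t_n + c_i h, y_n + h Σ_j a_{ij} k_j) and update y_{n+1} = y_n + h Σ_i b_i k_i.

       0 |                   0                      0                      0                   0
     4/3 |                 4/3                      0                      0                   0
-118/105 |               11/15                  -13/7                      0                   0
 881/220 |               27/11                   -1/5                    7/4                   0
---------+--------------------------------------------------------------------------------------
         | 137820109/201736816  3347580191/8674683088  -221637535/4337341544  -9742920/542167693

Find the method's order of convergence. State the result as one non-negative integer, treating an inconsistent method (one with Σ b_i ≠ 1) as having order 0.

b = (137820109/201736816, 3347580191/8674683088, -221637535/4337341544, -9742920/542167693)
c = (0, 4/3, -118/105, 881/220)
Ac = (0, 0, -52/21, -67/30)
Σ b_i: 137820109/201736816·1 + 3347580191/8674683088·1 + (-221637535/4337341544)·1 + (-9742920/542167693)·1 = 1 ✓
b·c: 3347580191/8674683088·4/3 + (-221637535/4337341544)·(-118/105) + (-9742920/542167693)·881/220 = 1/2 ✓
b·c²: 3347580191/8674683088·16/9 + (-221637535/4337341544)·13924/11025 + (-9742920/542167693)·776161/48400 = 1/3 ✓
b·Ac: (-221637535/4337341544)·(-52/21) + (-9742920/542167693)·(-67/30) = 1/6 ✓
b·c³: 3347580191/8674683088·64/27 + (-221637535/4337341544)·(-1643032/1157625) + (-9742920/542167693)·683797841/10648000 = -2943763531/17651971400 ≠ 1/4 ⇒ order 3.
b·(c∘Ac): (-221637535/4337341544)·6136/2205 + (-9742920/542167693)·(-59027/6600) = 10506946/567384795 ≠ 1/8
b·Ac²: (-221637535/4337341544)·(-208/63) + (-9742920/542167693)·2921/1575 = 537699202/3971693565 ≠ 1/12
b·A²c: (-9742920/542167693)·(-13/3) = 42219320/542167693 ≠ 1/24

3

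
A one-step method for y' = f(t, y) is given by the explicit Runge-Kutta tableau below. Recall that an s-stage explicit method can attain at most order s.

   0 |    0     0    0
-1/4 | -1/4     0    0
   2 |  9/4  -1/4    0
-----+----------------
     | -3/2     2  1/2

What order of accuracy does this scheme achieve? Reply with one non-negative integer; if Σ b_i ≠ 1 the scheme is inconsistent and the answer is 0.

2

b = (-3/2, 2, 1/2)
c = (0, -1/4, 2)
Ac = (0, 0, 1/16)
Σ b_i: (-3/2)·1 + 2·1 + 1/2·1 = 1 ✓
b·c: 2·(-1/4) + 1/2·2 = 1/2 ✓
b·c²: 2·1/16 + 1/2·4 = 17/8 ≠ 1/3 ⇒ order 2.
b·Ac: 1/2·1/16 = 1/32 ≠ 1/6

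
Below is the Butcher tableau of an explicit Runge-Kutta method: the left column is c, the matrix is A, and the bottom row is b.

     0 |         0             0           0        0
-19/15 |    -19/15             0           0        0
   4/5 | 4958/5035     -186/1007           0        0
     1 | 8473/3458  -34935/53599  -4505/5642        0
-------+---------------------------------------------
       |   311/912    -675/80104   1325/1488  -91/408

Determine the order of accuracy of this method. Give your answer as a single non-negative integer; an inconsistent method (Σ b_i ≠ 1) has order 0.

4

b = (311/912, -675/80104, 1325/1488, -91/408)
c = (0, -19/15, 4/5, 1)
Ac = (0, 0, 62/265, 17/91)
Σ b_i: 311/912·1 + (-675/80104)·1 + 1325/1488·1 + (-91/408)·1 = 1 ✓
b·c: (-675/80104)·(-19/15) + 1325/1488·4/5 + (-91/408)·1 = 1/2 ✓
b·c²: (-675/80104)·361/225 + 1325/1488·16/25 + (-91/408)·1 = 1/3 ✓
b·Ac: 1325/1488·62/265 + (-91/408)·17/91 = 1/6 ✓
b·c³: (-675/80104)·(-6859/3375) + 1325/1488·64/125 + (-91/408)·1 = 1/4 ✓
b·(c∘Ac): 1325/1488·248/1325 + (-91/408)·17/91 = 1/8 ✓
b·Ac²: 1325/1488·(-1178/3975) + (-91/408)·(-425/273) = 1/12 ✓
b·A²c: (-91/408)·(-17/91) = 1/24 ✓; 4 stages ⇒ order 4.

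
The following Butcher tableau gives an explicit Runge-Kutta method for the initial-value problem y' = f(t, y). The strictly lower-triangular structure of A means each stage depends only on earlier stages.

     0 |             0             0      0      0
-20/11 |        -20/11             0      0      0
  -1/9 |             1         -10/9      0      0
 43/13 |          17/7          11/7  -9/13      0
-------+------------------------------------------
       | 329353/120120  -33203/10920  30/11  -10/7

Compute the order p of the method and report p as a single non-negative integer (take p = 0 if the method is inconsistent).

2

b = (329353/120120, -33203/10920, 30/11, -10/7)
c = (0, -20/11, -1/9, 43/13)
Ac = (0, 0, 200/99, -253/91)
Σ b_i: 329353/120120·1 + (-33203/10920)·1 + 30/11·1 + (-10/7)·1 = 1 ✓
b·c: (-33203/10920)·(-20/11) + 30/11·(-1/9) + (-10/7)·43/13 = 1/2 ✓
b·c²: (-33203/10920)·400/121 + 30/11·1/81 + (-10/7)·1849/169 = -99124210/3864861 ≠ 1/3 ⇒ order 2.
b·Ac: 30/11·200/99 + (-10/7)·(-253/91) = 2192390/231231 ≠ 1/6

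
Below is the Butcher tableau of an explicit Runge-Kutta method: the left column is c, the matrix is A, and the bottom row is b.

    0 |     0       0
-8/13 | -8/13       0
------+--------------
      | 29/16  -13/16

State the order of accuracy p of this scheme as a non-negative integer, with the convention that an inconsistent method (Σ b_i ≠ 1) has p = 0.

2

b = (29/16, -13/16)
c = (0, -8/13)
Σ b_i: 29/16·1 + (-13/16)·1 = 1 ✓
b·c: (-13/16)·(-8/13) = 1/2 ✓; 2 stages ⇒ order 2.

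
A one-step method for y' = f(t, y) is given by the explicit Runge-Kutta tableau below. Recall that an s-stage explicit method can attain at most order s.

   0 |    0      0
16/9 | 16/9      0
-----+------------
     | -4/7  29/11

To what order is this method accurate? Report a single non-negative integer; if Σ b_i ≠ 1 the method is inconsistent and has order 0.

b = (-4/7, 29/11)
c = (0, 16/9)
Σ b_i: (-4/7)·1 + 29/11·1 = 159/77 ≠ 1 ⇒ order 0.

0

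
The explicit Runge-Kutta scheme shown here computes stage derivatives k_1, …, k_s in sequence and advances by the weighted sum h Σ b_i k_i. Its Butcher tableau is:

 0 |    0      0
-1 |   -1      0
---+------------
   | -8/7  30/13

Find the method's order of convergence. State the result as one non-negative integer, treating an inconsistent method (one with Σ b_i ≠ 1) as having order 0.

b = (-8/7, 30/13)
c = (0, -1)
Σ b_i: (-8/7)·1 + 30/13·1 = 106/91 ≠ 1 ⇒ order 0.

0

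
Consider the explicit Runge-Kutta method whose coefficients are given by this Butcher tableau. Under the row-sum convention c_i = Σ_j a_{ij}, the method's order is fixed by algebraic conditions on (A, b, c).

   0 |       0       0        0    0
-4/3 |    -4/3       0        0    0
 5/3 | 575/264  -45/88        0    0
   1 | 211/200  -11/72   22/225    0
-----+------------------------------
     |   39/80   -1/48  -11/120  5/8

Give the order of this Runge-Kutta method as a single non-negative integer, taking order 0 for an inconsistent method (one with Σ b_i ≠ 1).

b = (39/80, -1/48, -11/120, 5/8)
c = (0, -4/3, 5/3, 1)
Ac = (0, 0, 15/22, 11/30)
Σ b_i: 39/80·1 + (-1/48)·1 + (-11/120)·1 + 5/8·1 = 1 ✓
b·c: (-1/48)·(-4/3) + (-11/120)·5/3 + 5/8·1 = 1/2 ✓
b·c²: (-1/48)·16/9 + (-11/120)·25/9 + 5/8·1 = 1/3 ✓
b·Ac: (-11/120)·15/22 + 5/8·11/30 = 1/6 ✓
b·c³: (-1/48)·(-64/27) + (-11/120)·125/27 + 5/8·1 = 1/4 ✓
b·(c∘Ac): (-11/120)·25/22 + 5/8·11/30 = 1/8 ✓
b·Ac²: (-11/120)·(-10/11) = 1/12 ✓
b·A²c: 5/8·1/15 = 1/24 ✓; 4 stages ⇒ order 4.

4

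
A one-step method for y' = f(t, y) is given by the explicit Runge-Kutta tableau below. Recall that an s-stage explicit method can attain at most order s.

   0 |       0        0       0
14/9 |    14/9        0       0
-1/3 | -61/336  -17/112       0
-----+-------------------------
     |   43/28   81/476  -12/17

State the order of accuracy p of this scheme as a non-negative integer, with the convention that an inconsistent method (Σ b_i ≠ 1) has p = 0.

3

b = (43/28, 81/476, -12/17)
c = (0, 14/9, -1/3)
Ac = (0, 0, -17/72)
Σ b_i: 43/28·1 + 81/476·1 + (-12/17)·1 = 1 ✓
b·c: 81/476·14/9 + (-12/17)·(-1/3) = 1/2 ✓
b·c²: 81/476·196/81 + (-12/17)·1/9 = 1/3 ✓
b·Ac: (-12/17)·(-17/72) = 1/6 ✓; 3 stages ⇒ order 3.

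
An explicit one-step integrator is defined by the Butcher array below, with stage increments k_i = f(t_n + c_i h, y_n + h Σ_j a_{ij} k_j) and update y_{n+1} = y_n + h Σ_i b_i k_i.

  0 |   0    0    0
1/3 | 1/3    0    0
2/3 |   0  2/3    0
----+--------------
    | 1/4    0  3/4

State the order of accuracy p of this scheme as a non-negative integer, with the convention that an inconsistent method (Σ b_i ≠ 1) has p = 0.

b = (1/4, 0, 3/4)
c = (0, 1/3, 2/3)
Ac = (0, 0, 2/9)
Σ b_i: 1/4·1 + 3/4·1 = 1 ✓
b·c: 3/4·2/3 = 1/2 ✓
b·c²: 3/4·4/9 = 1/3 ✓
b·Ac: 3/4·2/9 = 1/6 ✓; 3 stages ⇒ order 3.

3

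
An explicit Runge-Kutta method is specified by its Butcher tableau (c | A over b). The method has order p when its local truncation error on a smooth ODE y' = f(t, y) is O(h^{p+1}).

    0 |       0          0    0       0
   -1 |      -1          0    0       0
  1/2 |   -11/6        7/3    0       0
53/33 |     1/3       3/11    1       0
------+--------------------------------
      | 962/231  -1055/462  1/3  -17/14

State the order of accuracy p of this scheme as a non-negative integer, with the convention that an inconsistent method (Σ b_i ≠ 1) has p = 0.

b = (962/231, -1055/462, 1/3, -17/14)
c = (0, -1, 1/2, 53/33)
Ac = (0, 0, -7/3, 5/22)
Σ b_i: 962/231·1 + (-1055/462)·1 + 1/3·1 + (-17/14)·1 = 1 ✓
b·c: (-1055/462)·(-1) + 1/3·1/2 + (-17/14)·53/33 = 1/2 ✓
b·c²: (-1055/462)·1 + 1/3·1/4 + (-17/14)·2809/1089 = -162595/30492 ≠ 1/3 ⇒ order 2.
b·Ac: 1/3·(-7/3) + (-17/14)·5/22 = -2921/2772 ≠ 1/6

2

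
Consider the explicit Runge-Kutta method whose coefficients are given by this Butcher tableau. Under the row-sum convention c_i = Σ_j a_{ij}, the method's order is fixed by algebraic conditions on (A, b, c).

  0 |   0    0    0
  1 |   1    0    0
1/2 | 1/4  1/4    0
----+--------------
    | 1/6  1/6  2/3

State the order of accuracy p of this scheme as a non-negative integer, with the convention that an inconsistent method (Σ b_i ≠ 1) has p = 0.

b = (1/6, 1/6, 2/3)
c = (0, 1, 1/2)
Ac = (0, 0, 1/4)
Σ b_i: 1/6·1 + 1/6·1 + 2/3·1 = 1 ✓
b·c: 1/6·1 + 2/3·1/2 = 1/2 ✓
b·c²: 1/6·1 + 2/3·1/4 = 1/3 ✓
b·Ac: 2/3·1/4 = 1/6 ✓; 3 stages ⇒ order 3.

3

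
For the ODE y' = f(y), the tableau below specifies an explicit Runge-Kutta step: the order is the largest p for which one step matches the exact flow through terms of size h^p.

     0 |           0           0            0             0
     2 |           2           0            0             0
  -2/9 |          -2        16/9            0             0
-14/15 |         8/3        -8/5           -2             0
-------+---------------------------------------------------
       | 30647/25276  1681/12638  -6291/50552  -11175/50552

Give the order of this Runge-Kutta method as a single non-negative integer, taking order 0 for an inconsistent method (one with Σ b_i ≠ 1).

3

b = (30647/25276, 1681/12638, -6291/50552, -11175/50552)
c = (0, 2, -2/9, -14/15)
Ac = (0, 0, 32/9, -124/45)
Σ b_i: 30647/25276·1 + 1681/12638·1 + (-6291/50552)·1 + (-11175/50552)·1 = 1 ✓
b·c: 1681/12638·2 + (-6291/50552)·(-2/9) + (-11175/50552)·(-14/15) = 1/2 ✓
b·c²: 1681/12638·4 + (-6291/50552)·4/81 + (-11175/50552)·196/225 = 1/3 ✓
b·Ac: (-6291/50552)·32/9 + (-11175/50552)·(-124/45) = 1/6 ✓
b·c³: 1681/12638·8 + (-6291/50552)·(-8/729) + (-11175/50552)·(-2744/3375) = 1062226/853065 ≠ 1/4 ⇒ order 3.
b·(c∘Ac): (-6291/50552)·(-64/81) + (-11175/50552)·1736/675 = -26741/56871 ≠ 1/8
b·Ac²: (-6291/50552)·64/9 + (-11175/50552)·(-2632/405) = 94121/170613 ≠ 1/12
b·A²c: (-11175/50552)·(-64/9) = 29800/18957 ≠ 1/24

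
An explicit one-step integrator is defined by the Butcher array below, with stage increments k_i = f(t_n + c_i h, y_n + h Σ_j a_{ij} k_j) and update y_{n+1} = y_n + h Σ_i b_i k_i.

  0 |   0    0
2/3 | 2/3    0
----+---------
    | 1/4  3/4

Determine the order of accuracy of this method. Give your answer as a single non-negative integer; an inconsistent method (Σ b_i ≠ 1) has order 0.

2

b = (1/4, 3/4)
c = (0, 2/3)
Σ b_i: 1/4·1 + 3/4·1 = 1 ✓
b·c: 3/4·2/3 = 1/2 ✓; 2 stages ⇒ order 2.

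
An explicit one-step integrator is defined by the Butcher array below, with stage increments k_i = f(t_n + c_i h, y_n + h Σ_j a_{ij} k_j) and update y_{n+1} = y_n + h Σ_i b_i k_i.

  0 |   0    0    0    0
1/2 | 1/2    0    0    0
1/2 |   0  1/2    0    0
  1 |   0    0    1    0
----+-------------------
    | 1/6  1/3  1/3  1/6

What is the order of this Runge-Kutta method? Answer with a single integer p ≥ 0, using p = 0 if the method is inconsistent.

4

b = (1/6, 1/3, 1/3, 1/6)
c = (0, 1/2, 1/2, 1)
Ac = (0, 0, 1/4, 1/2)
Σ b_i: 1/6·1 + 1/3·1 + 1/3·1 + 1/6·1 = 1 ✓
b·c: 1/3·1/2 + 1/3·1/2 + 1/6·1 = 1/2 ✓
b·c²: 1/3·1/4 + 1/3·1/4 + 1/6·1 = 1/3 ✓
b·Ac: 1/3·1/4 + 1/6·1/2 = 1/6 ✓
b·c³: 1/3·1/8 + 1/3·1/8 + 1/6·1 = 1/4 ✓
b·(c∘Ac): 1/3·1/8 + 1/6·1/2 = 1/8 ✓
b·Ac²: 1/3·1/8 + 1/6·1/4 = 1/12 ✓
b·A²c: 1/6·1/4 = 1/24 ✓; 4 stages ⇒ order 4.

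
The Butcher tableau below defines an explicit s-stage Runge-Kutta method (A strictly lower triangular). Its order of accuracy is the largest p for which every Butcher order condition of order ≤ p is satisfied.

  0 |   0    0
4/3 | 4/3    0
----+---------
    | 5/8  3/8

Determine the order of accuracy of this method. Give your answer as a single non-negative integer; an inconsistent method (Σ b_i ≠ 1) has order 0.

b = (5/8, 3/8)
c = (0, 4/3)
Σ b_i: 5/8·1 + 3/8·1 = 1 ✓
b·c: 3/8·4/3 = 1/2 ✓; 2 stages ⇒ order 2.

2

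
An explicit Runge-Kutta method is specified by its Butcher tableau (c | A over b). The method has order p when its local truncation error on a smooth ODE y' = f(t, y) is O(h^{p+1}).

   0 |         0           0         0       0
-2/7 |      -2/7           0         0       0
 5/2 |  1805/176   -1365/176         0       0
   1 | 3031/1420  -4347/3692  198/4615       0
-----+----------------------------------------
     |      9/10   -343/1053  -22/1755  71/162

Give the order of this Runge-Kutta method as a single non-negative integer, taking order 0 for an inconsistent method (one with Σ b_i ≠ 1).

b = (9/10, -343/1053, -22/1755, 71/162)
c = (0, -2/7, 5/2, 1)
Ac = (0, 0, 195/88, 63/142)
Σ b_i: 9/10·1 + (-343/1053)·1 + (-22/1755)·1 + 71/162·1 = 1 ✓
b·c: (-343/1053)·(-2/7) + (-22/1755)·5/2 + 71/162·1 = 1/2 ✓
b·c²: (-343/1053)·4/49 + (-22/1755)·25/4 + 71/162·1 = 1/3 ✓
b·Ac: (-22/1755)·195/88 + 71/162·63/142 = 1/6 ✓
b·c³: (-343/1053)·(-8/343) + (-22/1755)·125/8 + 71/162·1 = 1/4 ✓
b·(c∘Ac): (-22/1755)·975/176 + 71/162·63/142 = 1/8 ✓
b·Ac²: (-22/1755)·(-195/308) + 71/162·171/994 = 1/12 ✓
b·A²c: 71/162·27/284 = 1/24 ✓; 4 stages ⇒ order 4.

4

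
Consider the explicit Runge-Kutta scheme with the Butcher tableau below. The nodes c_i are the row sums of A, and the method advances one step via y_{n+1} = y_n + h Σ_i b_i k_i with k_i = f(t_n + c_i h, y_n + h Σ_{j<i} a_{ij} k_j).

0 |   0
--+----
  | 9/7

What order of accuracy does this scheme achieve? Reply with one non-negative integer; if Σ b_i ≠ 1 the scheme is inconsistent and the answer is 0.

b = (9/7)
c = (0)
Σ b_i: 9/7·1 = 9/7 ≠ 1 ⇒ order 0.

0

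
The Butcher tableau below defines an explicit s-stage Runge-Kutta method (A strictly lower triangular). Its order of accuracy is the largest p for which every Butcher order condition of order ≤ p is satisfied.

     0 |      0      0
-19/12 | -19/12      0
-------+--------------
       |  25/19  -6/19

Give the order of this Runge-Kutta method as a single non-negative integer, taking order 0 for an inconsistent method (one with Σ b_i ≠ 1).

b = (25/19, -6/19)
c = (0, -19/12)
Σ b_i: 25/19·1 + (-6/19)·1 = 1 ✓
b·c: (-6/19)·(-19/12) = 1/2 ✓; 2 stages ⇒ order 2.

2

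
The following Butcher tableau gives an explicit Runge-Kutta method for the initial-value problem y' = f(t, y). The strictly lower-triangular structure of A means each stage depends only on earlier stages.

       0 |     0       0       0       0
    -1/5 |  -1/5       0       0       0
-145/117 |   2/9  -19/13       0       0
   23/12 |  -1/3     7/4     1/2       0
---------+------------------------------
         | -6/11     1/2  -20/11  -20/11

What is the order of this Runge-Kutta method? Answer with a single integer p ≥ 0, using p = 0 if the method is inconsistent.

0

b = (-6/11, 1/2, -20/11, -20/11)
c = (0, -1/5, -145/117, 23/12)
Ac = (0, 0, 19/65, -2269/2340)
Σ b_i: (-6/11)·1 + 1/2·1 + (-20/11)·1 + (-20/11)·1 = -81/22 ≠ 1 ⇒ order 0.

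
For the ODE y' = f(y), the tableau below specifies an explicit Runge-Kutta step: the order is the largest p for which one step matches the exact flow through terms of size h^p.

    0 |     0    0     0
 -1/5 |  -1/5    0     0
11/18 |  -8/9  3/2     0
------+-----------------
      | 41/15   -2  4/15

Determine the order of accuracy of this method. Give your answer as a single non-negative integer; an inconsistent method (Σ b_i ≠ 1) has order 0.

b = (41/15, -2, 4/15)
c = (0, -1/5, 11/18)
Ac = (0, 0, -3/10)
Σ b_i: 41/15·1 + (-2)·1 + 4/15·1 = 1 ✓
b·c: (-2)·(-1/5) + 4/15·11/18 = 76/135 ≠ 1/2 ⇒ order 1.

1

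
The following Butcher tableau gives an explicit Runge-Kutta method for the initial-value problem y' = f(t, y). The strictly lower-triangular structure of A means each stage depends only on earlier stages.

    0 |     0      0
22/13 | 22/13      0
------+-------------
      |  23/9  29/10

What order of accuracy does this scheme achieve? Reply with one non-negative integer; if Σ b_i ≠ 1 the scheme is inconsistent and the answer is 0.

0

b = (23/9, 29/10)
c = (0, 22/13)
Σ b_i: 23/9·1 + 29/10·1 = 491/90 ≠ 1 ⇒ order 0.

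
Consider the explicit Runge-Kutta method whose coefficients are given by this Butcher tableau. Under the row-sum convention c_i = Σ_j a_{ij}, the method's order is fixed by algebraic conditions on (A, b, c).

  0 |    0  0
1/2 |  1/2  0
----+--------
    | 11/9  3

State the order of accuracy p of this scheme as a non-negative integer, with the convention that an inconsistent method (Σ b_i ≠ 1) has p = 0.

0

b = (11/9, 3)
c = (0, 1/2)
Σ b_i: 11/9·1 + 3·1 = 38/9 ≠ 1 ⇒ order 0.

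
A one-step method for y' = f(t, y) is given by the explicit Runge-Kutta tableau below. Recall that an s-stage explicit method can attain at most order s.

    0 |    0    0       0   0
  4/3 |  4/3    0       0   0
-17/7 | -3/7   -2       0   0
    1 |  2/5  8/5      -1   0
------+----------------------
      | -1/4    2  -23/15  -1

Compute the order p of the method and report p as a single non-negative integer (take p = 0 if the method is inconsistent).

b = (-1/4, 2, -23/15, -1)
c = (0, 4/3, -17/7, 1)
Ac = (0, 0, -8/3, 479/105)
Σ b_i: (-1/4)·1 + 2·1 + (-23/15)·1 + (-1)·1 = -47/60 ≠ 1 ⇒ order 0.

0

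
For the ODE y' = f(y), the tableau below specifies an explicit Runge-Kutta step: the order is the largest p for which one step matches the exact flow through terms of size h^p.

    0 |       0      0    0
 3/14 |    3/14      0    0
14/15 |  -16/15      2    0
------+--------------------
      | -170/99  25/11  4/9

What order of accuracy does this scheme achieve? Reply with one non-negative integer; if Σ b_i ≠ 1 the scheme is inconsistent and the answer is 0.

1

b = (-170/99, 25/11, 4/9)
c = (0, 3/14, 14/15)
Ac = (0, 0, 3/7)
Σ b_i: (-170/99)·1 + 25/11·1 + 4/9·1 = 1 ✓
b·c: 25/11·3/14 + 4/9·14/15 = 18749/20790 ≠ 1/2 ⇒ order 1.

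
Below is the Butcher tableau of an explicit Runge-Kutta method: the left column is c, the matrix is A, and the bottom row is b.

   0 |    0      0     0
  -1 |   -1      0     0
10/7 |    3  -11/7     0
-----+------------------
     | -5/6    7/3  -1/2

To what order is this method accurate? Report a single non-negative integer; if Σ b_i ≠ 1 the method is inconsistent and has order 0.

b = (-5/6, 7/3, -1/2)
c = (0, -1, 10/7)
Ac = (0, 0, 11/7)
Σ b_i: (-5/6)·1 + 7/3·1 + (-1/2)·1 = 1 ✓
b·c: 7/3·(-1) + (-1/2)·10/7 = -64/21 ≠ 1/2 ⇒ order 1.

1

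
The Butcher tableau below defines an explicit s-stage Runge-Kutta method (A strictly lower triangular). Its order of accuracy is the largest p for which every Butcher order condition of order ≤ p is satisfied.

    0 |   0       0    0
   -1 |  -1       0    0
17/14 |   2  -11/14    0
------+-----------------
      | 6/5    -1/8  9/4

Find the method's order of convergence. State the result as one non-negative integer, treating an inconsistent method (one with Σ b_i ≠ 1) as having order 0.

0

b = (6/5, -1/8, 9/4)
c = (0, -1, 17/14)
Ac = (0, 0, 11/14)
Σ b_i: 6/5·1 + (-1/8)·1 + 9/4·1 = 133/40 ≠ 1 ⇒ order 0.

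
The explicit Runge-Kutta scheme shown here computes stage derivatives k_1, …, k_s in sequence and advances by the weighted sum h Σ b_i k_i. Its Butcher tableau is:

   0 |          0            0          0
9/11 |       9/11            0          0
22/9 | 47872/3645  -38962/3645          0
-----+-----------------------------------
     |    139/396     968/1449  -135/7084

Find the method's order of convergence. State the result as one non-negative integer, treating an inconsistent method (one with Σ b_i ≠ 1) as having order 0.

b = (139/396, 968/1449, -135/7084)
c = (0, 9/11, 22/9)
Ac = (0, 0, -3542/405)
Σ b_i: 139/396·1 + 968/1449·1 + (-135/7084)·1 = 1 ✓
b·c: 968/1449·9/11 + (-135/7084)·22/9 = 1/2 ✓
b·c²: 968/1449·81/121 + (-135/7084)·484/81 = 1/3 ✓
b·Ac: (-135/7084)·(-3542/405) = 1/6 ✓; 3 stages ⇒ order 3.

3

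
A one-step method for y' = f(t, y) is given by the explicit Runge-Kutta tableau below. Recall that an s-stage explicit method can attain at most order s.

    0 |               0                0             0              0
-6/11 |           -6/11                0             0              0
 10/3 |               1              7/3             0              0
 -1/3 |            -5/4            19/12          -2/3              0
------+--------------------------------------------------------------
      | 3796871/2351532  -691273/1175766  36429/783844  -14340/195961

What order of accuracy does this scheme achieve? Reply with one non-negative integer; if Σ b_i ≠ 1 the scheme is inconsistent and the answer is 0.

3

b = (3796871/2351532, -691273/1175766, 36429/783844, -14340/195961)
c = (0, -6/11, 10/3, -1/3)
Ac = (0, 0, -14/11, -611/198)
Σ b_i: 3796871/2351532·1 + (-691273/1175766)·1 + 36429/783844·1 + (-14340/195961)·1 = 1 ✓
b·c: (-691273/1175766)·(-6/11) + 36429/783844·10/3 + (-14340/195961)·(-1/3) = 1/2 ✓
b·c²: (-691273/1175766)·36/121 + 36429/783844·100/9 + (-14340/195961)·1/9 = 1/3 ✓
b·Ac: 36429/783844·(-14/11) + (-14340/195961)·(-611/198) = 1/6 ✓
b·c³: (-691273/1175766)·(-216/1331) + 36429/783844·1000/27 + (-14340/195961)·(-1/27) = 11765614/6466713 ≠ 1/4 ⇒ order 3.
b·(c∘Ac): 36429/783844·(-140/33) + (-14340/195961)·611/594 = -480485/1763649 ≠ 1/8
b·Ac²: 36429/783844·84/121 + (-14340/195961)·(-22661/3267) = 10473151/19400139 ≠ 1/12
b·A²c: (-14340/195961)·28/33 = -133840/2155571 ≠ 1/24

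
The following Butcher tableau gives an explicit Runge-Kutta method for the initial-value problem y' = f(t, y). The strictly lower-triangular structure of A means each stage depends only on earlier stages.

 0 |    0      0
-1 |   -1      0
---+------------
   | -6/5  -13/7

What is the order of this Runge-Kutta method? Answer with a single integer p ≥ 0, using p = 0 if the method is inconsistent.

b = (-6/5, -13/7)
c = (0, -1)
Σ b_i: (-6/5)·1 + (-13/7)·1 = -107/35 ≠ 1 ⇒ order 0.

0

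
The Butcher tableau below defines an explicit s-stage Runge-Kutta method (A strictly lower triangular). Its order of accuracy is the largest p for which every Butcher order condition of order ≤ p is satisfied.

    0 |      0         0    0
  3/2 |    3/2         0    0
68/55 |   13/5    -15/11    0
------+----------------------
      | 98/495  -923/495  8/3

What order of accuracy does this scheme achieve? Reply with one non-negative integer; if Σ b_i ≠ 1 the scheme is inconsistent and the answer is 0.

b = (98/495, -923/495, 8/3)
c = (0, 3/2, 68/55)
Ac = (0, 0, -45/22)
Σ b_i: 98/495·1 + (-923/495)·1 + 8/3·1 = 1 ✓
b·c: (-923/495)·3/2 + 8/3·68/55 = 1/2 ✓
b·c²: (-923/495)·9/4 + 8/3·4624/3025 = -4327/36300 ≠ 1/3 ⇒ order 2.
b·Ac: 8/3·(-45/22) = -60/11 ≠ 1/6

2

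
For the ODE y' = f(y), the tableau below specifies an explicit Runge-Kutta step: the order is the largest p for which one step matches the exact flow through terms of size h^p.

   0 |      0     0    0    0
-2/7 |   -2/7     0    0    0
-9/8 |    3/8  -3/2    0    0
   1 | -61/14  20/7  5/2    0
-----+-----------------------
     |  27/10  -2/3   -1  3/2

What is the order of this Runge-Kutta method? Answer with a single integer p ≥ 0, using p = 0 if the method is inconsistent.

0

b = (27/10, -2/3, -1, 3/2)
c = (0, -2/7, -9/8, 1)
Ac = (0, 0, 3/7, -2845/784)
Σ b_i: 27/10·1 + (-2/3)·1 + (-1)·1 + 3/2·1 = 38/15 ≠ 1 ⇒ order 0.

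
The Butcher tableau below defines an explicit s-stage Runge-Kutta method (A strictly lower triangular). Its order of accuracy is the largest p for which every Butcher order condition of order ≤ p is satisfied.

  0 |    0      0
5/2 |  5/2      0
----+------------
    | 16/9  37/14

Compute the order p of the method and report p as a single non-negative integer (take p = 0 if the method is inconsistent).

b = (16/9, 37/14)
c = (0, 5/2)
Σ b_i: 16/9·1 + 37/14·1 = 557/126 ≠ 1 ⇒ order 0.

0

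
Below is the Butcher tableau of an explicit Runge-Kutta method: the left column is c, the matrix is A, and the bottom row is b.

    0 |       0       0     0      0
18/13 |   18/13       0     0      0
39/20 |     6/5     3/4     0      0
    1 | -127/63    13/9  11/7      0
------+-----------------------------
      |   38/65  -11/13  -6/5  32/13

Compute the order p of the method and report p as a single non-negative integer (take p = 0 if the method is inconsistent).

1

b = (38/65, -11/13, -6/5, 32/13)
c = (0, 18/13, 39/20, 1)
Ac = (0, 0, 27/26, 709/140)
Σ b_i: 38/65·1 + (-11/13)·1 + (-6/5)·1 + 32/13·1 = 1 ✓
b·c: (-11/13)·18/13 + (-6/5)·39/20 + 32/13·1 = -8873/8450 ≠ 1/2 ⇒ order 1.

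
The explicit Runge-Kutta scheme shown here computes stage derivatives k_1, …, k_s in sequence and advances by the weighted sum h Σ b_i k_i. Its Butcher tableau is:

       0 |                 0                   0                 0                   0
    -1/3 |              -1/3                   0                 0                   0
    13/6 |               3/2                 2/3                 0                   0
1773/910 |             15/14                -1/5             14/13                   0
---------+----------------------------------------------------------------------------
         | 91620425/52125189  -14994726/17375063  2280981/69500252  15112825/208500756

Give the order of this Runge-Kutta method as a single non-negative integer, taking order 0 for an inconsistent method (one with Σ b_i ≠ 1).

b = (91620425/52125189, -14994726/17375063, 2280981/69500252, 15112825/208500756)
c = (0, -1/3, 13/6, 1773/910)
Ac = (0, 0, -2/9, 12/5)
Σ b_i: 91620425/52125189·1 + (-14994726/17375063)·1 + 2280981/69500252·1 + 15112825/208500756·1 = 1 ✓
b·c: (-14994726/17375063)·(-1/3) + 2280981/69500252·13/6 + 15112825/208500756·1773/910 = 1/2 ✓
b·c²: (-14994726/17375063)·1/9 + 2280981/69500252·169/36 + 15112825/208500756·3143529/828100 = 1/3 ✓
b·Ac: 2280981/69500252·(-2/9) + 15112825/208500756·12/5 = 1/6 ✓
b·c³: (-14994726/17375063)·(-1/27) + 2280981/69500252·2197/216 + 15112825/208500756·5573476917/753571000 = 513353832247/569207063880 ≠ 1/4 ⇒ order 3.
b·(c∘Ac): 2280981/69500252·(-13/27) + 15112825/208500756·10638/2275 = 202120451/625502268 ≠ 1/8
b·Ac²: 2280981/69500252·2/27 + 15112825/208500756·151/30 = 51049847/139000504 ≠ 1/12
b·A²c: 15112825/208500756·(-28/117) = -8137675/469126701 ≠ 1/24

3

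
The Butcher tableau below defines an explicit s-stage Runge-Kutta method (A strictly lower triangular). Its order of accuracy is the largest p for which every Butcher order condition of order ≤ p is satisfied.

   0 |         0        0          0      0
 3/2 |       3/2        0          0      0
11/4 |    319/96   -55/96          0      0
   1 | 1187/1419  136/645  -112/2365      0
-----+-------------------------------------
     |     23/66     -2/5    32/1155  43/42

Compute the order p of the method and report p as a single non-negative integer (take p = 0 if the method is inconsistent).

b = (23/66, -2/5, 32/1155, 43/42)
c = (0, 3/2, 11/4, 1)
Ac = (0, 0, -55/64, 8/43)
Σ b_i: 23/66·1 + (-2/5)·1 + 32/1155·1 + 43/42·1 = 1 ✓
b·c: (-2/5)·3/2 + 32/1155·11/4 + 43/42·1 = 1/2 ✓
b·c²: (-2/5)·9/4 + 32/1155·121/16 + 43/42·1 = 1/3 ✓
b·Ac: 32/1155·(-55/64) + 43/42·8/43 = 1/6 ✓
b·c³: (-2/5)·27/8 + 32/1155·1331/64 + 43/42·1 = 1/4 ✓
b·(c∘Ac): 32/1155·(-605/256) + 43/42·8/43 = 1/8 ✓
b·Ac²: 32/1155·(-165/128) + 43/42·5/43 = 1/12 ✓
b·A²c: 43/42·7/172 = 1/24 ✓; 4 stages ⇒ order 4.

4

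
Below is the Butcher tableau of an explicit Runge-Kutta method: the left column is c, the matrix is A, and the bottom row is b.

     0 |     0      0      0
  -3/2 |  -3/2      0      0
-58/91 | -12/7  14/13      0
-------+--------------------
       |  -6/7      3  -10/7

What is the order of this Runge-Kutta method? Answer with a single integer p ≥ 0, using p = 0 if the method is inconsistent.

b = (-6/7, 3, -10/7)
c = (0, -3/2, -58/91)
Ac = (0, 0, -21/13)
Σ b_i: (-6/7)·1 + 3·1 + (-10/7)·1 = 5/7 ≠ 1 ⇒ order 0.

0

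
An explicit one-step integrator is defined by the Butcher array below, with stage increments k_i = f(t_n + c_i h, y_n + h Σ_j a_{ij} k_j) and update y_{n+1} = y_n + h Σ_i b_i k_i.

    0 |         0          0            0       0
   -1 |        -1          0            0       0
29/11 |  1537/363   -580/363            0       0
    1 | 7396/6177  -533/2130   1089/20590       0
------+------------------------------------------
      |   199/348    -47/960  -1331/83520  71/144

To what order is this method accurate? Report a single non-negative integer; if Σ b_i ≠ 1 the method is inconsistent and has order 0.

4

b = (199/348, -47/960, -1331/83520, 71/144)
c = (0, -1, 29/11, 1)
Ac = (0, 0, 580/363, 83/213)
Σ b_i: 199/348·1 + (-47/960)·1 + (-1331/83520)·1 + 71/144·1 = 1 ✓
b·c: (-47/960)·(-1) + (-1331/83520)·29/11 + 71/144·1 = 1/2 ✓
b·c²: (-47/960)·1 + (-1331/83520)·841/121 + 71/144·1 = 1/3 ✓
b·Ac: (-1331/83520)·580/363 + 71/144·83/213 = 1/6 ✓
b·c³: (-47/960)·(-1) + (-1331/83520)·24389/1331 + 71/144·1 = 1/4 ✓
b·(c∘Ac): (-1331/83520)·16820/3993 + 71/144·83/213 = 1/8 ✓
b·Ac²: (-1331/83520)·(-580/363) + 71/144·25/213 = 1/12 ✓
b·A²c: 71/144·6/71 = 1/24 ✓; 4 stages ⇒ order 4.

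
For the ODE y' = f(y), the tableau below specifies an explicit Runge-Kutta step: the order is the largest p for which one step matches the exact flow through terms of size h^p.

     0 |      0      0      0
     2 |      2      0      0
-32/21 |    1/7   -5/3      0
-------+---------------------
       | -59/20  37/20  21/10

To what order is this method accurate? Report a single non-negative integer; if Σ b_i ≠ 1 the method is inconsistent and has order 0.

2

b = (-59/20, 37/20, 21/10)
c = (0, 2, -32/21)
Ac = (0, 0, -10/3)
Σ b_i: (-59/20)·1 + 37/20·1 + 21/10·1 = 1 ✓
b·c: 37/20·2 + 21/10·(-32/21) = 1/2 ✓
b·c²: 37/20·4 + 21/10·1024/441 = 1289/105 ≠ 1/3 ⇒ order 2.
b·Ac: 21/10·(-10/3) = -7 ≠ 1/6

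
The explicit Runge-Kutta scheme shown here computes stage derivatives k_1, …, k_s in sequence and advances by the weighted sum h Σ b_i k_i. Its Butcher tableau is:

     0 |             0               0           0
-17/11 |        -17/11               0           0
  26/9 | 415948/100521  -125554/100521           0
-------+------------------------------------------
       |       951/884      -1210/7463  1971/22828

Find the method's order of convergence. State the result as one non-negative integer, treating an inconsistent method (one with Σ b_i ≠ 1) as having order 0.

3

b = (951/884, -1210/7463, 1971/22828)
c = (0, -17/11, 26/9)
Ac = (0, 0, 11414/5913)
Σ b_i: 951/884·1 + (-1210/7463)·1 + 1971/22828·1 = 1 ✓
b·c: (-1210/7463)·(-17/11) + 1971/22828·26/9 = 1/2 ✓
b·c²: (-1210/7463)·289/121 + 1971/22828·676/81 = 1/3 ✓
b·Ac: 1971/22828·11414/5913 = 1/6 ✓; 3 stages ⇒ order 3.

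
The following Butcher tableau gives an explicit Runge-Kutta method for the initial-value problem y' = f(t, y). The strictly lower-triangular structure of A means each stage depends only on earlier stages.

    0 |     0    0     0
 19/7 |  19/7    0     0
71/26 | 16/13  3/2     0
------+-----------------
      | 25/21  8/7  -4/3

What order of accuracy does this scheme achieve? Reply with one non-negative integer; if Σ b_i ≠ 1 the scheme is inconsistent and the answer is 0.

b = (25/21, 8/7, -4/3)
c = (0, 19/7, 71/26)
Ac = (0, 0, 57/14)
Σ b_i: 25/21·1 + 8/7·1 + (-4/3)·1 = 1 ✓
b·c: 8/7·19/7 + (-4/3)·71/26 = -1030/1911 ≠ 1/2 ⇒ order 1.

1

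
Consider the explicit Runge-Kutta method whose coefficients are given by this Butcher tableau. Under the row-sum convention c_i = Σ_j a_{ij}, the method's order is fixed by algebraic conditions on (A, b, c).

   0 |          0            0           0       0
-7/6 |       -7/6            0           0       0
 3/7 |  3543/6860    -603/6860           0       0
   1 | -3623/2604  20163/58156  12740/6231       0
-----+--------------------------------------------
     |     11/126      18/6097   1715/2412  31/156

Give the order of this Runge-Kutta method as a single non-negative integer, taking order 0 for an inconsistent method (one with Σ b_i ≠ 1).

4

b = (11/126, 18/6097, 1715/2412, 31/156)
c = (0, -7/6, 3/7, 1)
Ac = (0, 0, 201/1960, 117/248)
Σ b_i: 11/126·1 + 18/6097·1 + 1715/2412·1 + 31/156·1 = 1 ✓
b·c: 18/6097·(-7/6) + 1715/2412·3/7 + 31/156·1 = 1/2 ✓
b·c²: 18/6097·49/36 + 1715/2412·9/49 + 31/156·1 = 1/3 ✓
b·Ac: 1715/2412·201/1960 + 31/156·117/248 = 1/6 ✓
b·c³: 18/6097·(-343/216) + 1715/2412·27/343 + 31/156·1 = 1/4 ✓
b·(c∘Ac): 1715/2412·603/13720 + 31/156·117/248 = 1/8 ✓
b·Ac²: 1715/2412·(-67/560) + 31/156·1261/1488 = 1/12 ✓
b·A²c: 31/156·13/62 = 1/24 ✓; 4 stages ⇒ order 4.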